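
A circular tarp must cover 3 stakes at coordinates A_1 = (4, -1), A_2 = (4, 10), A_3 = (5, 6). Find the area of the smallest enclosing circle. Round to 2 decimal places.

95.03

Side lengths²: A_1A_2² = 121, A_1A_3² = 50, A_2A_3² = 17.
Since A_1A_2² = 121 ≥ 50 + 17 = 67, the angle opposite A_1A_2 is not acute, so the smallest enclosing circle has A_1A_2 as diameter.
Centre = midpoint of A_1A_2 = (4, 4.5), r² = 121/4 = 30.25.
Area = π·r² = π·30.25 ≈ 95.03.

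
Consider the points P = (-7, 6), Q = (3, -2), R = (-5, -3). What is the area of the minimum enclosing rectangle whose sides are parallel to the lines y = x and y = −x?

81

In coordinates u = x + y, v = x − y the rectangle is axis-aligned; the map (x,y)→(u,v) scales areas by 2.
u-values: -1, 1, -8; range = 1 − (-8) = 9.
v-values: -13, 5, -2; range = 5 − (-13) = 18.
Area = (9 × 18) / 2 = 81.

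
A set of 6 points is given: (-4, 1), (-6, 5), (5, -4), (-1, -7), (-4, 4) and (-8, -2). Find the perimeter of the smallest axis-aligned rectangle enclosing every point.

Width = max x − min x = 5 − (-8) = 13.
Height = max y − min y = 5 − (-7) = 12.
Perimeter = 2(13 + 12) = 50.

50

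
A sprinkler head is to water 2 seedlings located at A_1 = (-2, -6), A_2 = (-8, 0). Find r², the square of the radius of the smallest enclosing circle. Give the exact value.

The smallest circle enclosing two points has them as diameter endpoints.
Centre = midpoint = (-5, -3); r² = |A_1A_2|²/4 = 72/4 = 18.

18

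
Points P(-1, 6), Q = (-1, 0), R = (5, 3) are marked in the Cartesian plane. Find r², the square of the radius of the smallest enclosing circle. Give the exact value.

14.0625

Side lengths²: PQ² = 36, PR² = 45, QR² = 45.
Since QR² = 45 < 45 + 36 = 81, the triangle is acute, so the smallest enclosing circle is the circumcircle.
Circumcentre = (1.25, 3), r² = 14.0625.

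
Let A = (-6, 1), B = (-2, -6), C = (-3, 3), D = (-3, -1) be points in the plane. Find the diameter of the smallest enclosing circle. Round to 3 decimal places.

A smallest enclosing disk is always determined by at most three of the input points on its boundary.
The farthest pair is B–C with squared distance 82. The circle on this segment as diameter has centre (-2.5, -1.5) and r² = 82/4 = 20.5.
Check A: distance² to centre = 18.5 ≤ 20.5, so it lies inside.
All remaining points lie in this disk, and no smaller disk contains both endpoints, so this is the minimum enclosing circle.
Diameter = 2r = 2√(20.5) ≈ 9.055.

9.055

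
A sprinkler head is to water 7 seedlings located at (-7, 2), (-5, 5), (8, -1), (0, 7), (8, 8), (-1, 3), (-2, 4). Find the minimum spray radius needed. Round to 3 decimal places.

By Welzl's lemma the MEC is supported by two points (diametrically opposite) or three points (on a circumcircle).
The minimum enclosing circle is determined by three boundary points: (-7, 2), (8, -1), (8, 8).
Their circumcentre is (1.1, 3.5) with r² = 67.86.
The farthest remaining point (-5, 5) is at distance² 39.46 ≤ 67.86.
r = √(67.86) ≈ 8.238.

8.238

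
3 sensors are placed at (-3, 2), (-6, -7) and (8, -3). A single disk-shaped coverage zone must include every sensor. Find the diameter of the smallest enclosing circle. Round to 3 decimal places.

Call the three points A, B, C in the order given.
Side lengths²: AB² = 90, AC² = 146, BC² = 212.
Since BC² = 212 < 146 + 90 = 236, the triangle is acute, so the smallest enclosing circle is the circumcircle.
Circumcentre = (15/19, -81/19), r² = 19345/361.
Diameter = 2r = 2√(19345/361) ≈ 14.641.

14.641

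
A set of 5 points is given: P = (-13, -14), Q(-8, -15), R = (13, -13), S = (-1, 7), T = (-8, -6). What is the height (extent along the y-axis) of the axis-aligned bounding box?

max y = 7, min y = -15, so height = 22.

22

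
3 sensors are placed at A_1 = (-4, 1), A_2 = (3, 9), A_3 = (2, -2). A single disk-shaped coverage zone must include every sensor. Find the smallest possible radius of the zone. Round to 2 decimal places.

Side lengths²: A_1A_2² = 113, A_1A_3² = 45, A_2A_3² = 122.
Since A_2A_3² = 122 < 113 + 45 = 158, the triangle is acute, so the smallest enclosing circle is the circumcircle.
Circumcentre = (49/46, 167/46), r² = 34465/1058.
r = √(34465/1058) ≈ 5.71.

5.71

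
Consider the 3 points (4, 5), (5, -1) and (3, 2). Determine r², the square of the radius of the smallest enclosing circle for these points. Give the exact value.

Call the three points A, B, C in the order given.
Side lengths²: AB² = 37, AC² = 10, BC² = 13.
Since AB² = 37 ≥ 13 + 10 = 23, the angle opposite AB is not acute, so the smallest enclosing circle has AB as diameter.
Centre = midpoint of AB = (4.5, 2), r² = 37/4 = 9.25.

9.25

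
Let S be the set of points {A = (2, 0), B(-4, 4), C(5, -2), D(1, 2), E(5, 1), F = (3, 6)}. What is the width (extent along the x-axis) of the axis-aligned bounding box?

max x = 5, min x = -4, so width = 9.

9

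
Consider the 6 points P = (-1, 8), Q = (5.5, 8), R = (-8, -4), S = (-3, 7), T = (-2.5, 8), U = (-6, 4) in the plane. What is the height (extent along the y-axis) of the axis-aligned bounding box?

12

max y = 8, min y = -4, so height = 12.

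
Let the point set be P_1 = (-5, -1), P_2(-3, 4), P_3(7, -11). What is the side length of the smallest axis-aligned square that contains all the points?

15

The bounding box has width 12 and height 15.
An axis-aligned square enclosing the set must have side ≥ max(width, height).
So the minimum side is max(12, 15) = 15.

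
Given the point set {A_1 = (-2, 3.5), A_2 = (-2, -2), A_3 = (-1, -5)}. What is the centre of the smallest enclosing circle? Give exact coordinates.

Side lengths²: A_1A_2² = 30.25, A_1A_3² = 73.25, A_2A_3² = 10.
Since A_1A_3² = 73.25 ≥ 30.25 + 10 = 40.25, the angle opposite A_1A_3 is not acute, so the smallest enclosing circle has A_1A_3 as diameter.
Centre = midpoint of A_1A_3 = (-1.5, -0.75), r² = 73.25/4 = 18.3125.
Centre = (-1.5, -0.75).

(-1.5, -0.75)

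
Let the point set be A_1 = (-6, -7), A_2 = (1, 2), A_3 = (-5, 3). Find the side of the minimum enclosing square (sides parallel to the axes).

10

The bounding box has width 7 and height 10.
An axis-aligned square enclosing the set must have side ≥ max(width, height).
So the minimum side is max(7, 10) = 10.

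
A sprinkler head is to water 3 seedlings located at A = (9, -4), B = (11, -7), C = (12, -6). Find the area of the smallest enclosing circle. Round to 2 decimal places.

10.62

Side lengths²: AB² = 13, AC² = 13, BC² = 2.
Since AC² = 13 < 13 + 2 = 15, the triangle is acute, so the smallest enclosing circle is the circumcircle.
Circumcentre = (10.3, -5.3), r² = 3.38.
Area = π·r² = π·3.38 ≈ 10.62.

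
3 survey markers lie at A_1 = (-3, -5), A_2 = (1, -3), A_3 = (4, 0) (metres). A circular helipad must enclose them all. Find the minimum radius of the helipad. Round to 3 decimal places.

Side lengths²: A_1A_2² = 20, A_1A_3² = 74, A_2A_3² = 18.
Since A_1A_3² = 74 ≥ 20 + 18 = 38, the angle opposite A_1A_3 is not acute, so the smallest enclosing circle has A_1A_3 as diameter.
Centre = midpoint of A_1A_3 = (0.5, -2.5), r² = 74/4 = 18.5.
r = √(18.5) ≈ 4.301.

4.301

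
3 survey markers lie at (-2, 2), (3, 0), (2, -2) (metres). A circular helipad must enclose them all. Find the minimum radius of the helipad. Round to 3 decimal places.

Call the three points A, B, C in the order given.
Side lengths²: AB² = 29, AC² = 32, BC² = 5.
Since AC² = 32 < 29 + 5 = 34, the triangle is acute, so the smallest enclosing circle is the circumcircle.
Circumcentre = (1/6, 1/6), r² = 145/18.
r = √(145/18) ≈ 2.838.

2.838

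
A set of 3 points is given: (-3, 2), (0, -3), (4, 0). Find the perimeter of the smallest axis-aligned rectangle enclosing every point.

24

Width = max x − min x = 4 − (-3) = 7.
Height = max y − min y = 2 − (-3) = 5.
Perimeter = 2(7 + 5) = 24.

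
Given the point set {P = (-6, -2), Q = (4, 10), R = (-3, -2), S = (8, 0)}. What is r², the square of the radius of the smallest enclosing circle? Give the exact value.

88450/1369

The minimum enclosing circle is determined by three boundary points: P, Q, S.
Their circumcentre is (17/37, 103/37) with r² = 88450/1369.
The farthest remaining point R is at distance² 47713/1369 ≤ 88450/1369.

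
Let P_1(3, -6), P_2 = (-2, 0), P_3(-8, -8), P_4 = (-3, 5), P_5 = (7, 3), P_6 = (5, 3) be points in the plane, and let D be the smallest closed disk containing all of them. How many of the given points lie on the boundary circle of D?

By Welzl's lemma the MEC is supported by two points (diametrically opposite) or three points (on a circumcircle).
The farthest pair is P_3–P_5 with squared distance 346. The circle on this segment as diameter has centre (-0.5, -2.5) and r² = 346/4 = 86.5.
Check P_1: distance² to centre = 24.5 ≤ 86.5, so it lies inside.
All remaining points lie in this disk, and no smaller disk contains both endpoints, so this is the minimum enclosing circle.
The points at distance exactly r from the centre are P_3, P_5 — 2 points.

2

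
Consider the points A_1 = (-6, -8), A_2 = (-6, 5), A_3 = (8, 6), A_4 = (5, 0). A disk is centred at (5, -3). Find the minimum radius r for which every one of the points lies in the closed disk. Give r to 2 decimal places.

The required radius is the distance from (5, -3) to the farthest point.
Squared distances: 146, 185, 90, 9.
Maximum is 185, attained at A_2.
r = √185 ≈ 13.60.

13.60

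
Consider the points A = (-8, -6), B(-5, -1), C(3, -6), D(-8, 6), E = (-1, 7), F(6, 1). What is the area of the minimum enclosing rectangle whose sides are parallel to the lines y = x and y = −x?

In coordinates u = x + y, v = x − y the rectangle is axis-aligned; the map (x,y)→(u,v) scales areas by 2.
u-values: -14, -6, -3, -2, 6, 7; range = 7 − (-14) = 21.
v-values: -2, -4, 9, -14, -8, 5; range = 9 − (-14) = 23.
Area = (21 × 23) / 2 = 241.5.

241.5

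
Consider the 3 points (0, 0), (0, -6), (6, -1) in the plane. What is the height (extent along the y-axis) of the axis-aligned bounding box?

6

max y = 0, min y = -6, so height = 6.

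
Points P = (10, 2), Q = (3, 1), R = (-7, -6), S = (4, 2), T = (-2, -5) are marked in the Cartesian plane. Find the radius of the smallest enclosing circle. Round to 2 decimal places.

9.39

The farthest pair is P–R with squared distance 353. The circle on this segment as diameter has centre (1.5, -2) and r² = 353/4 = 88.25.
Check Q: distance² to centre = 11.25 ≤ 88.25, so it lies inside.
All remaining points lie in this disk, and no smaller disk contains both endpoints, so this is the minimum enclosing circle.
r = √(88.25) ≈ 9.39.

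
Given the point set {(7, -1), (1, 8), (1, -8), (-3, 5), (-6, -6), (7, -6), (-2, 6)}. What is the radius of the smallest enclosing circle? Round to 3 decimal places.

8.515

By Welzl's lemma the MEC is supported by two points (diametrically opposite) or three points (on a circumcircle).
The minimum enclosing circle is determined by three boundary points: (1, 8), (-6, -6), (7, -6).
Their circumcentre is (0.5, -0.5) with r² = 72.5.
The farthest remaining point (1, -8) is at distance² 56.5 ≤ 72.5.
r = √(72.5) ≈ 8.515.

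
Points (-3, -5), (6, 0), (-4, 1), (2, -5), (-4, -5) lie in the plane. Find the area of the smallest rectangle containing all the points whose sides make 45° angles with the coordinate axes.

In coordinates u = x + y, v = x − y the rectangle is axis-aligned; the map (x,y)→(u,v) scales areas by 2.
u-values: -8, 6, -3, -3, -9; range = 6 − (-9) = 15.
v-values: 2, 6, -5, 7, 1; range = 7 − (-5) = 12.
Area = (15 × 12) / 2 = 90.

90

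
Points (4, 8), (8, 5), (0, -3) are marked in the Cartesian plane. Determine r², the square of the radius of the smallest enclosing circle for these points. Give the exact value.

Call the three points A, B, C in the order given.
Side lengths²: AB² = 25, AC² = 137, BC² = 128.
Since AC² = 137 < 128 + 25 = 153, the triangle is acute, so the smallest enclosing circle is the circumcircle.
Circumcentre = (39/14, 31/14), r² = 3425/98.

3425/98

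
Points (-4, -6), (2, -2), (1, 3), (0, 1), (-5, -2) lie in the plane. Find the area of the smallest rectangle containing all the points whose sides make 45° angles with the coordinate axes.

In coordinates u = x + y, v = x − y the rectangle is axis-aligned; the map (x,y)→(u,v) scales areas by 2.
u-values: -10, 0, 4, 1, -7; range = 4 − (-10) = 14.
v-values: 2, 4, -2, -1, -3; range = 4 − (-3) = 7.
Area = (14 × 7) / 2 = 49.

49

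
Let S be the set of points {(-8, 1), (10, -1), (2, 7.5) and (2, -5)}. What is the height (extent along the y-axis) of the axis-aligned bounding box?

max y = 7.5, min y = -5, so height = 12.5.

12.5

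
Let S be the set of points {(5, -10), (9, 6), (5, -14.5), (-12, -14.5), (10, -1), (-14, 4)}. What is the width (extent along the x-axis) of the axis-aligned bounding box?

max x = 10, min x = -14, so width = 24.

24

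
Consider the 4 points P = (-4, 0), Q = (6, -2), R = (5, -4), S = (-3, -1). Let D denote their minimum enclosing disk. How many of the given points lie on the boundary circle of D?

By Welzl's lemma the MEC is supported by two points (diametrically opposite) or three points (on a circumcircle).
The farthest pair is P–Q with squared distance 104. The circle on this segment as diameter has centre (1, -1) and r² = 104/4 = 26.
Check R: distance² to centre = 25 ≤ 26, so it lies inside.
All remaining points lie in this disk, and no smaller disk contains both endpoints, so this is the minimum enclosing circle.
The points at distance exactly r from the centre are P, Q — 2 points.

2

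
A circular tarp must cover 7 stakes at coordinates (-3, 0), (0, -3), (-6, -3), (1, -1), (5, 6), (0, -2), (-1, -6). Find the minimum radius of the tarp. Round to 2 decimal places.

A smallest enclosing disk is always determined by at most three of the input points on its boundary.
The minimum enclosing circle is determined by three boundary points: (-6, -3), (5, 6), (-1, -6).
Their circumcentre is (-2/13, 14/13) with r² = 8585/169.
The farthest remaining point (0, -3) is at distance² 2813/169 ≤ 8585/169.
r = √(8585/169) ≈ 7.13.

7.13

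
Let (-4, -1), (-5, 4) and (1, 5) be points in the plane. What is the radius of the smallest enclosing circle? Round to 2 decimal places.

Call the three points A, B, C in the order given.
Side lengths²: AB² = 26, AC² = 61, BC² = 37.
Since AC² = 61 < 37 + 26 = 63, the triangle is acute, so the smallest enclosing circle is the circumcircle.
Circumcentre = (-99/62, 129/62), r² = 29341/1922.
r = √(29341/1922) ≈ 3.91.

3.91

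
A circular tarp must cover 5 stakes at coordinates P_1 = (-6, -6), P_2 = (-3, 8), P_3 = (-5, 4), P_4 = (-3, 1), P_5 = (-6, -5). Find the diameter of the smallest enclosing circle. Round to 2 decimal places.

14.32

By Welzl's lemma the MEC is supported by two points (diametrically opposite) or three points (on a circumcircle).
The farthest pair is P_1–P_2 with squared distance 205. The circle on this segment as diameter has centre (-4.5, 1) and r² = 205/4 = 51.25.
Check P_3: distance² to centre = 9.25 ≤ 51.25, so it lies inside.
All remaining points lie in this disk, and no smaller disk contains both endpoints, so this is the minimum enclosing circle.
Diameter = 2r = 2√(51.25) ≈ 14.32.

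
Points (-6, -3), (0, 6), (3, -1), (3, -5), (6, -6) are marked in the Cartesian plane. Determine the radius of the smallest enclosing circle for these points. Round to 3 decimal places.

The minimum enclosing circle of a finite set is fixed by two of the points (as a diameter) or three (as a circumcircle).
The minimum enclosing circle is determined by three boundary points: (-6, -3), (0, 6), (6, -6).
Their circumcentre is (6/7, -15/14) with r² = 9945/196.
The farthest remaining point (3, -5) is at distance² 3925/196 ≤ 9945/196.
r = √(9945/196) ≈ 7.123.

7.123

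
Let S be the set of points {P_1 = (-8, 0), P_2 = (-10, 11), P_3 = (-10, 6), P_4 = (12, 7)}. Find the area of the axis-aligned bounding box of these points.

242

x ranges over [-10, 12], width 22.
y ranges over [0, 11], height 11.
Area = 22 × 11 = 242.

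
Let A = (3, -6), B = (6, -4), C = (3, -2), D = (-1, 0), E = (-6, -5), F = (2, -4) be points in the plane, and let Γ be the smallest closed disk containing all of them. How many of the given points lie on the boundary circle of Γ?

The farthest pair is B–E with squared distance 145. The circle on this segment as diameter has centre (0, -4.5) and r² = 145/4 = 36.25.
Check A: distance² to centre = 11.25 ≤ 36.25, so it lies inside.
All remaining points lie in this disk, and no smaller disk contains both endpoints, so this is the minimum enclosing circle.
The points at distance exactly r from the centre are B, E — 2 points.

2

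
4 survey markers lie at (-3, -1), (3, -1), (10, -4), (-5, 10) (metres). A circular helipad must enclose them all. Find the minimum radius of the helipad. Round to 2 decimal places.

By Welzl's lemma the MEC is supported by two points (diametrically opposite) or three points (on a circumcircle).
The farthest pair is (10, -4)–(-5, 10) with squared distance 421. The circle on this segment as diameter has centre (2.5, 3) and r² = 421/4 = 105.25.
Check (-3, -1): distance² to centre = 46.25 ≤ 105.25, so it lies inside.
All remaining points lie in this disk, and no smaller disk contains both endpoints, so this is the minimum enclosing circle.
r = √(105.25) ≈ 10.26.

10.26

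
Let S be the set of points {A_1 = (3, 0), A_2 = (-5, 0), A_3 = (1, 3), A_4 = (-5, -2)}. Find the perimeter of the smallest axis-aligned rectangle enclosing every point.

26

Width = max x − min x = 3 − (-5) = 8.
Height = max y − min y = 3 − (-2) = 5.
Perimeter = 2(8 + 5) = 26.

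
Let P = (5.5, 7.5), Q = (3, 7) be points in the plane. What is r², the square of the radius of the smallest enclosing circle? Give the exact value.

1.625

The smallest circle enclosing two points has them as diameter endpoints.
Centre = midpoint = (4.25, 7.25); r² = |PQ|²/4 = 6.5/4 = 1.625.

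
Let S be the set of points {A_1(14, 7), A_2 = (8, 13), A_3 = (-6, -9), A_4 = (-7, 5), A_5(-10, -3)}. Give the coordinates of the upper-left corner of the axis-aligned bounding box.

(-10, 13)

x-range [-10, 14], y-range [-9, 13].
The upper-left corner is (-10, 13).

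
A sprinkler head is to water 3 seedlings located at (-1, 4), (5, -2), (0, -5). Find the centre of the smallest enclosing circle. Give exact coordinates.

(0.625, -0.375)

Call the three points A, B, C in the order given.
Side lengths²: AB² = 72, AC² = 82, BC² = 34.
Since AC² = 82 < 72 + 34 = 106, the triangle is acute, so the smallest enclosing circle is the circumcircle.
Circumcentre = (0.625, -0.375), r² = 21.78125.
Centre = (0.625, -0.375).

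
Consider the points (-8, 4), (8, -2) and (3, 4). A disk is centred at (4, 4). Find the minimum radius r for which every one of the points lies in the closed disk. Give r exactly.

The required radius is the distance from (4, 4) to the farthest point.
Squared distances: 144, 52, 1.
Maximum is 144, attained at (-8, 4).
r = √144 = 12.

12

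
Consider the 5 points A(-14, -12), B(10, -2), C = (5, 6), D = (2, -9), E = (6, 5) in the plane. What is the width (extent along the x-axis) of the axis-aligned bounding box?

max x = 10, min x = -14, so width = 24.

24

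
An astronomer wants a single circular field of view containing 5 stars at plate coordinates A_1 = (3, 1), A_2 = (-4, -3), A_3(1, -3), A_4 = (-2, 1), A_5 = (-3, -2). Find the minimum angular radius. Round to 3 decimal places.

The minimum enclosing circle of a finite set is fixed by two of the points (as a diameter) or three (as a circumcircle).
The farthest pair is A_1–A_2 with squared distance 65. The circle on this segment as diameter has centre (-0.5, -1) and r² = 65/4 = 16.25.
Check A_3: distance² to centre = 6.25 ≤ 16.25, so it lies inside.
All remaining points lie in this disk, and no smaller disk contains both endpoints, so this is the minimum enclosing circle.
r = √(16.25) ≈ 4.031.

4.031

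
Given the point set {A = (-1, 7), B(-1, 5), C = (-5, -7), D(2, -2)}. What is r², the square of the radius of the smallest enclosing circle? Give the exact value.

A smallest enclosing disk is always determined by at most three of the input points on its boundary.
The farthest pair is A–C with squared distance 212. The circle on this segment as diameter has centre (-3, 0) and r² = 212/4 = 53.
Check B: distance² to centre = 29 ≤ 53, so it lies inside.
All remaining points lie in this disk, and no smaller disk contains both endpoints, so this is the minimum enclosing circle.

53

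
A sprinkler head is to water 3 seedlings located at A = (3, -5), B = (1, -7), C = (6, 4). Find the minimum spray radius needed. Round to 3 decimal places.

Side lengths²: AB² = 8, AC² = 90, BC² = 146.
Since BC² = 146 ≥ 90 + 8 = 98, the angle opposite BC is not acute, so the smallest enclosing circle has BC as diameter.
Centre = midpoint of BC = (3.5, -1.5), r² = 146/4 = 36.5.
r = √(36.5) ≈ 6.042.

6.042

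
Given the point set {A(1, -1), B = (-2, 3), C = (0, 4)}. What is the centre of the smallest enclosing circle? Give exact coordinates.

(1/22, 31/22)

Side lengths²: AB² = 25, AC² = 26, BC² = 5.
Since AC² = 26 < 25 + 5 = 30, the triangle is acute, so the smallest enclosing circle is the circumcircle.
Circumcentre = (1/22, 31/22), r² = 1625/242.
Centre = (1/22, 31/22).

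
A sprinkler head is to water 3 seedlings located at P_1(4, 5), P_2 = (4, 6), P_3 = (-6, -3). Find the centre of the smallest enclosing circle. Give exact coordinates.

(-1, 1.5)

Side lengths²: P_1P_2² = 1, P_1P_3² = 164, P_2P_3² = 181.
Since P_2P_3² = 181 ≥ 164 + 1 = 165, the angle opposite P_2P_3 is not acute, so the smallest enclosing circle has P_2P_3 as diameter.
Centre = midpoint of P_2P_3 = (-1, 1.5), r² = 181/4 = 45.25.
Centre = (-1, 1.5).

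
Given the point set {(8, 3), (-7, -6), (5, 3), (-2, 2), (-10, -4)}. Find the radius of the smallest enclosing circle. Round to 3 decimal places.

9.657

The farthest pair is (8, 3)–(-10, -4) with squared distance 373. The circle on this segment as diameter has centre (-1, -0.5) and r² = 373/4 = 93.25.
Check (-7, -6): distance² to centre = 66.25 ≤ 93.25, so it lies inside.
All remaining points lie in this disk, and no smaller disk contains both endpoints, so this is the minimum enclosing circle.
r = √(93.25) ≈ 9.657.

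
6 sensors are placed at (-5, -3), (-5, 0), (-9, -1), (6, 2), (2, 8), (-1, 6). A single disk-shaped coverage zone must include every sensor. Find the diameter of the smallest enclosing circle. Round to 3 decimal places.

By Welzl's lemma the MEC is supported by two points (diametrically opposite) or three points (on a circumcircle).
The minimum enclosing circle is determined by three boundary points: (-9, -1), (6, 2), (2, 8).
Their circumcentre is (-28/17, 21/17) with r² = 17069/289.
The farthest remaining point (-5, -3) is at distance² 8433/289 ≤ 17069/289.
Diameter = 2r = 2√(17069/289) ≈ 15.370.

15.370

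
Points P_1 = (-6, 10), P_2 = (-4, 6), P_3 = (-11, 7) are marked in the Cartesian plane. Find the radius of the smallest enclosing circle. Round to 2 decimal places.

3.55

Side lengths²: P_1P_2² = 20, P_1P_3² = 34, P_2P_3² = 50.
Since P_2P_3² = 50 < 34 + 20 = 54, the triangle is acute, so the smallest enclosing circle is the circumcircle.
Circumcentre = (-97/13, 88/13), r² = 2125/169.
r = √(2125/169) ≈ 3.55.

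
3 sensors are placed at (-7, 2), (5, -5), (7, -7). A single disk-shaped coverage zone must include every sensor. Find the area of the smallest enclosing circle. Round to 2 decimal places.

Call the three points A, B, C in the order given.
Side lengths²: AB² = 193, AC² = 277, BC² = 8.
Since AC² = 277 ≥ 193 + 8 = 201, the angle opposite AC is not acute, so the smallest enclosing circle has AC as diameter.
Centre = midpoint of AC = (0, -2.5), r² = 277/4 = 69.25.
Area = π·r² = π·69.25 ≈ 217.56.

217.56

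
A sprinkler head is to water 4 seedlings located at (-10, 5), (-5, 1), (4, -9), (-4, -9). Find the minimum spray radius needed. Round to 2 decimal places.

9.90

By Welzl's lemma the MEC is supported by two points (diametrically opposite) or three points (on a circumcircle).
The farthest pair is (-10, 5)–(4, -9) with squared distance 392. The circle on this segment as diameter has centre (-3, -2) and r² = 392/4 = 98.
Check (-5, 1): distance² to centre = 13 ≤ 98, so it lies inside.
All remaining points lie in this disk, and no smaller disk contains both endpoints, so this is the minimum enclosing circle.
r = √98 ≈ 9.90.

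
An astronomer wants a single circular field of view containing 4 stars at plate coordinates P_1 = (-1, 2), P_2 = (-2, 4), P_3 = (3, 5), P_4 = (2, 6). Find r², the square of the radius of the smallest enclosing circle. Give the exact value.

A smallest enclosing disk is always determined by at most three of the input points on its boundary.
The minimum enclosing circle is determined by three boundary points: P_1, P_2, P_3.
Their circumcentre is (13/22, 89/22) with r² = 1625/242.
The farthest remaining point P_4 is at distance² 1405/242 ≤ 1625/242.

1625/242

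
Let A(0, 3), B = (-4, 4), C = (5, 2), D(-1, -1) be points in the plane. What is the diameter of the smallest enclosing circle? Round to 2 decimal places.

9.22

By Welzl's lemma the MEC is supported by two points (diametrically opposite) or three points (on a circumcircle).
The farthest pair is B–C with squared distance 85. The circle on this segment as diameter has centre (0.5, 3) and r² = 85/4 = 21.25.
Check A: distance² to centre = 0.25 ≤ 21.25, so it lies inside.
All remaining points lie in this disk, and no smaller disk contains both endpoints, so this is the minimum enclosing circle.
Diameter = 2r = 2√(21.25) ≈ 9.22.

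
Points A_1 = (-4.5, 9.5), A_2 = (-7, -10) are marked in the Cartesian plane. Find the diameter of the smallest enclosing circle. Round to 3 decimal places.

19.660

The smallest circle enclosing two points has them as diameter endpoints.
Centre = midpoint = (-5.75, -0.25); r² = |A_1A_2|²/4 = 386.5/4 = 96.625.
Diameter = 2r = 2√(96.625) ≈ 19.660.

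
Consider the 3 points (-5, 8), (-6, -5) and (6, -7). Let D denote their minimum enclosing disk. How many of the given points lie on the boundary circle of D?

Call the three points A, B, C in the order given.
Side lengths²: AB² = 170, AC² = 346, BC² = 148.
Since AC² = 346 ≥ 170 + 148 = 318, the angle opposite AC is not acute, so the smallest enclosing circle has AC as diameter.
Centre = midpoint of AC = (0.5, 0.5), r² = 346/4 = 86.5.
The points at distance exactly r from the centre are (-5, 8), (6, -7) — 2 points.

2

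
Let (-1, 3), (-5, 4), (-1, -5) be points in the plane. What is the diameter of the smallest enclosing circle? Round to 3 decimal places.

9.849

Call the three points A, B, C in the order given.
Side lengths²: AB² = 17, AC² = 64, BC² = 97.
Since BC² = 97 ≥ 64 + 17 = 81, the angle opposite BC is not acute, so the smallest enclosing circle has BC as diameter.
Centre = midpoint of BC = (-3, -0.5), r² = 97/4 = 24.25.
Diameter = 2r = 2√(24.25) ≈ 9.849.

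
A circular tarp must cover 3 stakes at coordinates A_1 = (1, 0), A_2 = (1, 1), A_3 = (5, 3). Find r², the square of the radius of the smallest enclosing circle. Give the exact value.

6.25

Side lengths²: A_1A_2² = 1, A_1A_3² = 25, A_2A_3² = 20.
Since A_1A_3² = 25 ≥ 20 + 1 = 21, the angle opposite A_1A_3 is not acute, so the smallest enclosing circle has A_1A_3 as diameter.
Centre = midpoint of A_1A_3 = (3, 1.5), r² = 25/4 = 6.25.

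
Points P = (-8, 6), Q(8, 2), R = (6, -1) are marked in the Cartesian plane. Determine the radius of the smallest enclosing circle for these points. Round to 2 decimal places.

Side lengths²: PQ² = 272, PR² = 245, QR² = 13.
Since PQ² = 272 ≥ 245 + 13 = 258, the angle opposite PQ is not acute, so the smallest enclosing circle has PQ as diameter.
Centre = midpoint of PQ = (0, 4), r² = 272/4 = 68.
r = √68 ≈ 8.25.

8.25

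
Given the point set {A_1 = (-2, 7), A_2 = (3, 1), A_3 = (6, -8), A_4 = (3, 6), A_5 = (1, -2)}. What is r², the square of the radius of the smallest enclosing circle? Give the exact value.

A smallest enclosing disk is always determined by at most three of the input points on its boundary.
The farthest pair is A_1–A_3 with squared distance 289. The circle on this segment as diameter has centre (2, -0.5) and r² = 289/4 = 72.25.
Check A_2: distance² to centre = 3.25 ≤ 72.25, so it lies inside.
All remaining points lie in this disk, and no smaller disk contains both endpoints, so this is the minimum enclosing circle.

72.25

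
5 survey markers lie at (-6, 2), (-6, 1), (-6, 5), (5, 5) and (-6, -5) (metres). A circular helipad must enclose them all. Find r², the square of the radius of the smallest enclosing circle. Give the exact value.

55.25

A smallest enclosing disk is always determined by at most three of the input points on its boundary.
The farthest pair is (5, 5)–(-6, -5) with squared distance 221. The circle on this segment as diameter has centre (-0.5, 0) and r² = 221/4 = 55.25.
Check (-6, 2): distance² to centre = 34.25 ≤ 55.25, so it lies inside.
All remaining points lie in this disk, and no smaller disk contains both endpoints, so this is the minimum enclosing circle.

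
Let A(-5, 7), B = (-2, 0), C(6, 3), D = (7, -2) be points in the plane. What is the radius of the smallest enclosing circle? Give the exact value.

A smallest enclosing disk is always determined by at most three of the input points on its boundary.
The farthest pair is A–D with squared distance 225. The circle on this segment as diameter has centre (1, 2.5) and r² = 225/4 = 56.25.
Check B: distance² to centre = 15.25 ≤ 56.25, so it lies inside.
All remaining points lie in this disk, and no smaller disk contains both endpoints, so this is the minimum enclosing circle.
r = √(56.25) = 7.5.

7.5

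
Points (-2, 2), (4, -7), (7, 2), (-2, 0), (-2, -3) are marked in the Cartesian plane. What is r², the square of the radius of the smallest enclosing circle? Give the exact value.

A smallest enclosing disk is always determined by at most three of the input points on its boundary.
The minimum enclosing circle is determined by three boundary points: (-2, 2), (4, -7), (7, 2).
Their circumcentre is (2.5, -1.5) with r² = 32.5.
The farthest remaining point (-2, 0) is at distance² 22.5 ≤ 32.5.

32.5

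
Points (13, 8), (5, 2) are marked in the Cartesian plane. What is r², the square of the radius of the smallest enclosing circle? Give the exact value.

The smallest circle enclosing two points has them as diameter endpoints.
Centre = midpoint = (9, 5); r² = |(13, 8)−(5, 2)|²/4 = 100/4 = 25.

25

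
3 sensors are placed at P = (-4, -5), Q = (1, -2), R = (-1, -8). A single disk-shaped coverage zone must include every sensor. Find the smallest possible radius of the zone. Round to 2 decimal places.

3.26

Side lengths²: PQ² = 34, PR² = 18, QR² = 40.
Since QR² = 40 < 34 + 18 = 52, the triangle is acute, so the smallest enclosing circle is the circumcircle.
Circumcentre = (-0.75, -4.75), r² = 10.625.
r = √(10.625) ≈ 3.26.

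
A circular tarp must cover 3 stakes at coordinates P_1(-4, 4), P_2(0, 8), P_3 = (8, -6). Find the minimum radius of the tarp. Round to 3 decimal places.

8.096

Side lengths²: P_1P_2² = 32, P_1P_3² = 244, P_2P_3² = 260.
Since P_2P_3² = 260 < 244 + 32 = 276, the triangle is acute, so the smallest enclosing circle is the circumcircle.
Circumcentre = (37/11, 7/11), r² = 7930/121.
r = √(7930/121) ≈ 8.096.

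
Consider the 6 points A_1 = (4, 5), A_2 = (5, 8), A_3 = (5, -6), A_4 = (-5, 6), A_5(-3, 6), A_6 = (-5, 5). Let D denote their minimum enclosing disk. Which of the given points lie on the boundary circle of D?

A_2, A_3, A_4

The minimum enclosing circle of a finite set is fixed by two of the points (as a diameter) or three (as a circumcircle).
The minimum enclosing circle is determined by three boundary points: A_2, A_3, A_4.
Their circumcentre is (1.2, 1) with r² = 63.44.
The farthest remaining point A_6 is at distance² 54.44 ≤ 63.44.
The points at distance exactly r from the centre are A_2, A_3, A_4 — 3 points.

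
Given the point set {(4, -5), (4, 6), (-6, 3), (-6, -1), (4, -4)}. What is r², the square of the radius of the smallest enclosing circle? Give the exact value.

44.69

The minimum enclosing circle of a finite set is fixed by two of the points (as a diameter) or three (as a circumcircle).
The minimum enclosing circle is determined by three boundary points: (4, -5), (4, 6), (-6, 3).
Their circumcentre is (0.2, 0.5) with r² = 44.69.
The farthest remaining point (-6, -1) is at distance² 40.69 ≤ 44.69.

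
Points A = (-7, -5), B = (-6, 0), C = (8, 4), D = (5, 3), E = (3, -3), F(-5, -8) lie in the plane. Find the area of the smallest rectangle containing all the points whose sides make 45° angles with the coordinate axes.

150

In coordinates u = x + y, v = x − y the rectangle is axis-aligned; the map (x,y)→(u,v) scales areas by 2.
u-values: -12, -6, 12, 8, 0, -13; range = 12 − (-13) = 25.
v-values: -2, -6, 4, 2, 6, 3; range = 6 − (-6) = 12.
Area = (25 × 12) / 2 = 150.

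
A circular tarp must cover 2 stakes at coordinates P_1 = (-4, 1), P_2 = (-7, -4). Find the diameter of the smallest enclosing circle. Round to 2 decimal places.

5.83

The smallest circle enclosing two points has them as diameter endpoints.
Centre = midpoint = (-5.5, -1.5); r² = |P_1P_2|²/4 = 34/4 = 8.5.
Diameter = 2r = 2√(8.5) ≈ 5.83.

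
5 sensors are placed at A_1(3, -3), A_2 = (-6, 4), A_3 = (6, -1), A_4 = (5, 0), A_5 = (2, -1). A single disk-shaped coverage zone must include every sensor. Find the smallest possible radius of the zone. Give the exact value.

The farthest pair is A_2–A_3 with squared distance 169. The circle on this segment as diameter has centre (0, 1.5) and r² = 169/4 = 42.25.
Check A_1: distance² to centre = 29.25 ≤ 42.25, so it lies inside.
All remaining points lie in this disk, and no smaller disk contains both endpoints, so this is the minimum enclosing circle.
r = √(42.25) = 6.5.

6.5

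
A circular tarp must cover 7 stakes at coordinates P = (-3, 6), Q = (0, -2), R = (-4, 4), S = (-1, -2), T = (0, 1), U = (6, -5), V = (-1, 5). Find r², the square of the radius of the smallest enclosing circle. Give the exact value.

50.5

The farthest pair is P–U with squared distance 202. The circle on this segment as diameter has centre (1.5, 0.5) and r² = 202/4 = 50.5.
Check Q: distance² to centre = 8.5 ≤ 50.5, so it lies inside.
All remaining points lie in this disk, and no smaller disk contains both endpoints, so this is the minimum enclosing circle.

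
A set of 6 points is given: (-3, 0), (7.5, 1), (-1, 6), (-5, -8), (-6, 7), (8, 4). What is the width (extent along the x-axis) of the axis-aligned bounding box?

max x = 8, min x = -6, so width = 14.

14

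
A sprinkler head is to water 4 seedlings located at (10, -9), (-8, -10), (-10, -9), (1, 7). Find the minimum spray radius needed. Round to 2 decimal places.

11.14

The minimum enclosing circle of a finite set is fixed by two of the points (as a diameter) or three (as a circumcircle).
The minimum enclosing circle is determined by three boundary points: (10, -9), (-10, -9), (1, 7).
Their circumcentre is (0, -4.09375) with r² = 124.0712890625.
The farthest remaining point (-8, -10) is at distance² 98.8837890625 ≤ 124.0712890625.
r = √(124.0712890625) ≈ 11.14.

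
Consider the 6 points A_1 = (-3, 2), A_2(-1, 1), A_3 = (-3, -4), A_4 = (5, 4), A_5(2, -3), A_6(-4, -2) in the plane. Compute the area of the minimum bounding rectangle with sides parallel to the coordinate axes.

x ranges over [-4, 5], width 9.
y ranges over [-4, 4], height 8.
Area = 9 × 8 = 72.

72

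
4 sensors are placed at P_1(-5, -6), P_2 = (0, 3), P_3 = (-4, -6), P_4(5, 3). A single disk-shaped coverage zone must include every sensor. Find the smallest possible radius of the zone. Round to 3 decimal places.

6.727

By Welzl's lemma the MEC is supported by two points (diametrically opposite) or three points (on a circumcircle).
The farthest pair is P_1–P_4 with squared distance 181. The circle on this segment as diameter has centre (0, -1.5) and r² = 181/4 = 45.25.
Check P_2: distance² to centre = 20.25 ≤ 45.25, so it lies inside.
All remaining points lie in this disk, and no smaller disk contains both endpoints, so this is the minimum enclosing circle.
r = √(45.25) ≈ 6.727.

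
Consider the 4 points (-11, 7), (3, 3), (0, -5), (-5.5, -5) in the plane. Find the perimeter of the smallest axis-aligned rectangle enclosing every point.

Width = max x − min x = 3 − (-11) = 14.
Height = max y − min y = 7 − (-5) = 12.
Perimeter = 2(14 + 12) = 52.

52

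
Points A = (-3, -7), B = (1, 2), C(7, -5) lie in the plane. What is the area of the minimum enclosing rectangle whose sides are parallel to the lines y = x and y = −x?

84.5

In coordinates u = x + y, v = x − y the rectangle is axis-aligned; the map (x,y)→(u,v) scales areas by 2.
u-values: -10, 3, 2; range = 3 − (-10) = 13.
v-values: 4, -1, 12; range = 12 − (-1) = 13.
Area = (13 × 13) / 2 = 84.5.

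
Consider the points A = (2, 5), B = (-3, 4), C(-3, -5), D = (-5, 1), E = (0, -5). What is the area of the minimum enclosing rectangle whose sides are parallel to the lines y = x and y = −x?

In coordinates u = x + y, v = x − y the rectangle is axis-aligned; the map (x,y)→(u,v) scales areas by 2.
u-values: 7, 1, -8, -4, -5; range = 7 − (-8) = 15.
v-values: -3, -7, 2, -6, 5; range = 5 − (-7) = 12.
Area = (15 × 12) / 2 = 90.

90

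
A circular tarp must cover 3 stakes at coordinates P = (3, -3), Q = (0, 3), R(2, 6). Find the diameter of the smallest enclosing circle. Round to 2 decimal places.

Side lengths²: PQ² = 45, PR² = 82, QR² = 13.
Since PR² = 82 ≥ 45 + 13 = 58, the angle opposite PR is not acute, so the smallest enclosing circle has PR as diameter.
Centre = midpoint of PR = (2.5, 1.5), r² = 82/4 = 20.5.
Diameter = 2r = 2√(20.5) ≈ 9.06.

9.06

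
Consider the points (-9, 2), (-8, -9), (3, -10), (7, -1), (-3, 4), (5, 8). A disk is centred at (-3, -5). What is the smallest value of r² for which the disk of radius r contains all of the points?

233

The required radius is the distance from (-3, -5) to the farthest point.
Squared distances: 85, 41, 61, 116, 81, 233.
Maximum is 233, attained at (5, 8).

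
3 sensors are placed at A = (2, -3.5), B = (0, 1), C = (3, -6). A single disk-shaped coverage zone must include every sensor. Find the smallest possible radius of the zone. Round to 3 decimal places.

3.808

Side lengths²: AB² = 24.25, AC² = 7.25, BC² = 58.
Since BC² = 58 ≥ 24.25 + 7.25 = 31.5, the angle opposite BC is not acute, so the smallest enclosing circle has BC as diameter.
Centre = midpoint of BC = (1.5, -2.5), r² = 58/4 = 14.5.
r = √(14.5) ≈ 3.808.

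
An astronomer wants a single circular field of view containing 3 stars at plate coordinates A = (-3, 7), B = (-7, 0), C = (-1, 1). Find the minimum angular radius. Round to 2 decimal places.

4.08

Side lengths²: AB² = 65, AC² = 40, BC² = 37.
Since AB² = 65 < 40 + 37 = 77, the triangle is acute, so the smallest enclosing circle is the circumcircle.
Circumcentre = (-169/38, 121/38), r² = 12025/722.
r = √(12025/722) ≈ 4.08.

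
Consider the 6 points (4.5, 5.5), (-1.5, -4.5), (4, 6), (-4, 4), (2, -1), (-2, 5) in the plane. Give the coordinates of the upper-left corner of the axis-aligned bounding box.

x-range [-4, 4.5], y-range [-4.5, 6].
The upper-left corner is (-4, 6).

(-4, 6)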